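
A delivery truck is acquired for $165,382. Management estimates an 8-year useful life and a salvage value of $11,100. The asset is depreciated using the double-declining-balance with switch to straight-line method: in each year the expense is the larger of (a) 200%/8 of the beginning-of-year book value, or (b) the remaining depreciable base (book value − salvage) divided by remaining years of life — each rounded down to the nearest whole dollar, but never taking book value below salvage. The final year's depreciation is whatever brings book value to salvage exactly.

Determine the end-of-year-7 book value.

$20,268

Depreciable base = $165,382 − $11,100 = $154,282.
Year 1: DB = ⌊$165,382 × 200%/8⌋ = $41,345; SL = ⌊$154,282/8⌋ = $19,285 → take DB $41,345. Book value $124,037.
Year 2: DB = ⌊$124,037 × 200%/8⌋ = $31,009; SL = ⌊$112,937/7⌋ = $16,133 → take DB $31,009. Book value $93,028.
Year 3: DB = ⌊$93,028 × 200%/8⌋ = $23,257; SL = ⌊$81,928/6⌋ = $13,654 → take DB $23,257. Book value $69,771.
Year 4: DB = ⌊$69,771 × 200%/8⌋ = $17,442; SL = ⌊$58,671/5⌋ = $11,734 → take DB $17,442. Book value $52,329.
Year 5: DB = ⌊$52,329 × 200%/8⌋ = $13,082; SL = ⌊$41,229/4⌋ = $10,307 → take DB $13,082. Book value $39,247.
Year 6: DB = ⌊$39,247 × 200%/8⌋ = $9,811; SL = ⌊$28,147/3⌋ = $9,382 → take DB $9,811. Book value $29,436.
Year 7: DB = ⌊$29,436 × 200%/8⌋ = $7,359; SL = ⌊$18,336/2⌋ = $9,168 → take SL $9,168. Book value $20,268.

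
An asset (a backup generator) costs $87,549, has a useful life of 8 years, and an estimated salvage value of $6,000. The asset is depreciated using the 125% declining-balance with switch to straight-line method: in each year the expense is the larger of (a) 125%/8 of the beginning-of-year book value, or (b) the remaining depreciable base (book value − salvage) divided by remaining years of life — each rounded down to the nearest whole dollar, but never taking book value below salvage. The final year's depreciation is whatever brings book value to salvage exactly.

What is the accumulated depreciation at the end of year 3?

Depreciable base = $87,549 − $6,000 = $81,549.
Year 1: DB = ⌊$87,549 × 125%/8⌋ = $13,679; SL = ⌊$81,549/8⌋ = $10,193 → take DB $13,679. Book value $73,870.
Year 2: DB = ⌊$73,870 × 125%/8⌋ = $11,542; SL = ⌊$67,870/7⌋ = $9,695 → take DB $11,542. Book value $62,328.
Year 3: DB = ⌊$62,328 × 125%/8⌋ = $9,738; SL = ⌊$56,328/6⌋ = $9,388 → take DB $9,738. Book value $52,590.
Accumulated through year 3 = $87,549 − $52,590 = $34,959.

$34,959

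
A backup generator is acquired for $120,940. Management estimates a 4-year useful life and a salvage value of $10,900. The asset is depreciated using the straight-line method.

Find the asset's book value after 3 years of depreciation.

$38,410

Depreciable base = $120,940 − $10,900 = $110,040.
Annual expense = $110,040 / 4 = $27,510.
End of year 1: book value $93,430.
End of year 2: book value $65,920.
End of year 3: book value $38,410.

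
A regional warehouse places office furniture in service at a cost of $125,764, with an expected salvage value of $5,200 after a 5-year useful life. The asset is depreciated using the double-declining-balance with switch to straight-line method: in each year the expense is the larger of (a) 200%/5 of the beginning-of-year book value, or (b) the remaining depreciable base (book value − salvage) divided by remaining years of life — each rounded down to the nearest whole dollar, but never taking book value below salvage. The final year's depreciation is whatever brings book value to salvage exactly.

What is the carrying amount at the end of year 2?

$45,276

Depreciable base = $125,764 − $5,200 = $120,564.
Year 1: DB = ⌊$125,764 × 200%/5⌋ = $50,305; SL = ⌊$120,564/5⌋ = $24,112 → take DB $50,305. Book value $75,459.
Year 2: DB = ⌊$75,459 × 200%/5⌋ = $30,183; SL = ⌊$70,259/4⌋ = $17,564 → take DB $30,183. Book value $45,276.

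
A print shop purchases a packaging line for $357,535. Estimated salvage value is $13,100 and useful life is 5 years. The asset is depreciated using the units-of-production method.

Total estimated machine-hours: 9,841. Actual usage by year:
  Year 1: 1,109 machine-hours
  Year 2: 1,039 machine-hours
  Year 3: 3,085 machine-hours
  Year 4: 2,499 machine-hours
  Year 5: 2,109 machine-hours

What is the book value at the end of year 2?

Depreciable base = $357,535 − $13,100 = $344,435.
Rate = $344,435 / 9,841 machine-hours = $35 per machine-hour.
Year 1: 1,109 × $35 = $38,815. Book value $318,720.
Year 2: 1,039 × $35 = $36,365. Book value $282,355.

$282,355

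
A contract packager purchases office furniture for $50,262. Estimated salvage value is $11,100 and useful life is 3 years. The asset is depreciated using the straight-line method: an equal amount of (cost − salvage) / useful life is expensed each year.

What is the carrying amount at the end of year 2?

Depreciable base = $50,262 − $11,100 = $39,162.
Annual expense = $39,162 / 3 = $13,054.
End of year 1: book value $37,208.
End of year 2: book value $24,154.

$24,154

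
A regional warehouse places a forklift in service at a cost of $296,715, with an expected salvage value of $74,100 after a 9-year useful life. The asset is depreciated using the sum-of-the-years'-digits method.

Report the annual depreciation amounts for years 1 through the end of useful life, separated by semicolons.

$44,523; $39,576; $34,629; $29,682; $24,735; $19,788; $14,841; $9,894; $4,947

Depreciable base = $296,715 − $74,100 = $222,615.
Sum of the years' digits = 9+8+7+6+5+4+3+2+1 = 45.
Year 1: $222,615 × 9/45 = $44,523. Book value $252,192.
Year 2: $222,615 × 8/45 = $39,576. Book value $212,616.
Year 3: $222,615 × 7/45 = $34,629. Book value $177,987.
Year 4: $222,615 × 6/45 = $29,682. Book value $148,305.
Year 5: $222,615 × 5/45 = $24,735. Book value $123,570.
Year 6: $222,615 × 4/45 = $19,788. Book value $103,782.
Year 7: $222,615 × 3/45 = $14,841. Book value $88,941.
Year 8: $222,615 × 2/45 = $9,894. Book value $79,047.
Year 9: $222,615 × 1/45 = $4,947. Book value $74,100.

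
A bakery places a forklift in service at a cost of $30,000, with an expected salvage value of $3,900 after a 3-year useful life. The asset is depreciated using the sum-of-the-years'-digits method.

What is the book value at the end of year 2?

Depreciable base = $30,000 − $3,900 = $26,100.
Sum of the years' digits = 3+2+1 = 6.
Year 1: $26,100 × 3/6 = $13,050. Book value $16,950.
Year 2: $26,100 × 2/6 = $8,700. Book value $8,250.

$8,250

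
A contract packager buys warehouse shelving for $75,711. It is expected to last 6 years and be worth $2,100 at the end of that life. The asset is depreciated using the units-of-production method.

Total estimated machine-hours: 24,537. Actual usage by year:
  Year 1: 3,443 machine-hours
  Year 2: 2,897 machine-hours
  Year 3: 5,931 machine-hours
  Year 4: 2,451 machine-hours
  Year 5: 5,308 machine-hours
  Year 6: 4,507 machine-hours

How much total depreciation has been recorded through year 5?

$60,090

Depreciable base = $75,711 − $2,100 = $73,611.
Rate = $73,611 / 24,537 machine-hours = $3 per machine-hour.
Year 1: 3,443 × $3 = $10,329. Book value $65,382.
Year 2: 2,897 × $3 = $8,691. Book value $56,691.
Year 3: 5,931 × $3 = $17,793. Book value $38,898.
Year 4: 2,451 × $3 = $7,353. Book value $31,545.
Year 5: 5,308 × $3 = $15,924. Book value $15,621.
Accumulated through year 5 = $75,711 − $15,621 = $60,090.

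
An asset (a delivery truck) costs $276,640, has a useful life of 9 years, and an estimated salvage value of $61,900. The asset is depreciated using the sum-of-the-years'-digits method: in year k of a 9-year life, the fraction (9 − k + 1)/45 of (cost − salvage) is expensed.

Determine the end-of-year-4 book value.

$133,480

Depreciable base = $276,640 − $61,900 = $214,740.
Sum of the years' digits = 9+8+7+6+5+4+3+2+1 = 45.
Year 1: $214,740 × 9/45 = $42,948. Book value $233,692.
Year 2: $214,740 × 8/45 = $38,176. Book value $195,516.
Year 3: $214,740 × 7/45 = $33,404. Book value $162,112.
Year 4: $214,740 × 6/45 = $28,632. Book value $133,480.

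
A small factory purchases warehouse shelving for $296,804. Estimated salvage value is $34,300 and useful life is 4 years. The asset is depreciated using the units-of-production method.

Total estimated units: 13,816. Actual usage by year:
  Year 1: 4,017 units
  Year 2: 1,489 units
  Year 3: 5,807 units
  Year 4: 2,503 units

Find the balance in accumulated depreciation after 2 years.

Depreciable base = $296,804 − $34,300 = $262,504.
Rate = $262,504 / 13,816 units = $19 per unit.
Year 1: 4,017 × $19 = $76,323. Book value $220,481.
Year 2: 1,489 × $19 = $28,291. Book value $192,190.
Accumulated through year 2 = $296,804 − $192,190 = $104,614.

$104,614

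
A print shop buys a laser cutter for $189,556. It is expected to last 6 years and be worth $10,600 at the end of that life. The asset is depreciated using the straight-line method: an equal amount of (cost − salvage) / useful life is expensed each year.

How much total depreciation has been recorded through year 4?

$119,304

Depreciable base = $189,556 − $10,600 = $178,956.
Annual expense = $178,956 / 6 = $29,826.
End of year 1: book value $159,730.
End of year 2: book value $129,904.
End of year 3: book value $100,078.
End of year 4: book value $70,252.
Accumulated through year 4 = $189,556 − $70,252 = $119,304.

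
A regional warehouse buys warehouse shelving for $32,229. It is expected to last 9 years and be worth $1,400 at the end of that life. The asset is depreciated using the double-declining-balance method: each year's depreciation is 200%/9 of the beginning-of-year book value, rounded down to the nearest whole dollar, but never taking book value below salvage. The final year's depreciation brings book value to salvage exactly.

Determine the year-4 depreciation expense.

$3,370

Depreciable base = $32,229 − $1,400 = $30,829.
Year 1: ⌊$32,229 × 200%/9⌋ = $7,162. Book value $25,067.
Year 2: ⌊$25,067 × 200%/9⌋ = $5,570. Book value $19,497.
Year 3: ⌊$19,497 × 200%/9⌋ = $4,332. Book value $15,165.
Year 4: ⌊$15,165 × 200%/9⌋ = $3,370. Book value $11,795.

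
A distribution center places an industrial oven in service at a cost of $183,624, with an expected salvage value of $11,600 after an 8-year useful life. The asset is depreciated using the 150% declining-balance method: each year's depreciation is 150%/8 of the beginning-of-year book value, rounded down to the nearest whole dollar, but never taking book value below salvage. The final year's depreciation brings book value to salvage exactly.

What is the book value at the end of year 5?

Depreciable base = $183,624 − $11,600 = $172,024.
Year 1: ⌊$183,624 × 150%/8⌋ = $34,429. Book value $149,195.
Year 2: ⌊$149,195 × 150%/8⌋ = $27,974. Book value $121,221.
Year 3: ⌊$121,221 × 150%/8⌋ = $22,728. Book value $98,493.
Year 4: ⌊$98,493 × 150%/8⌋ = $18,467. Book value $80,026.
Year 5: ⌊$80,026 × 150%/8⌋ = $15,004. Book value $65,022.

$65,022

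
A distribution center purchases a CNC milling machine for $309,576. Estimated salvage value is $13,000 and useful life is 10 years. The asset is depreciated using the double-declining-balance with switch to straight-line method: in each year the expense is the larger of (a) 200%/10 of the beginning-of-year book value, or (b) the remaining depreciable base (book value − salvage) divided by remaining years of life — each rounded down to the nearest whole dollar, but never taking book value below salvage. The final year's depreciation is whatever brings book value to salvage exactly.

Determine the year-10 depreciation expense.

$17,039

Depreciable base = $309,576 − $13,000 = $296,576.
Year 1: DB = ⌊$309,576 × 200%/10⌋ = $61,915; SL = ⌊$296,576/10⌋ = $29,657 → take DB $61,915. Book value $247,661.
Year 2: DB = ⌊$247,661 × 200%/10⌋ = $49,532; SL = ⌊$234,661/9⌋ = $26,073 → take DB $49,532. Book value $198,129.
Year 3: DB = ⌊$198,129 × 200%/10⌋ = $39,625; SL = ⌊$185,129/8⌋ = $23,141 → take DB $39,625. Book value $158,504.
Year 4: DB = ⌊$158,504 × 200%/10⌋ = $31,700; SL = ⌊$145,504/7⌋ = $20,786 → take DB $31,700. Book value $126,804.
Year 5: DB = ⌊$126,804 × 200%/10⌋ = $25,360; SL = ⌊$113,804/6⌋ = $18,967 → take DB $25,360. Book value $101,444.
Year 6: DB = ⌊$101,444 × 200%/10⌋ = $20,288; SL = ⌊$88,444/5⌋ = $17,688 → take DB $20,288. Book value $81,156.
Year 7: DB = ⌊$81,156 × 200%/10⌋ = $16,231; SL = ⌊$68,156/4⌋ = $17,039 → take SL $17,039. Book value $64,117.
Year 8: DB = ⌊$64,117 × 200%/10⌋ = $12,823; SL = ⌊$51,117/3⌋ = $17,039 → take SL $17,039. Book value $47,078.
Year 9: DB = ⌊$47,078 × 200%/10⌋ = $9,415; SL = ⌊$34,078/2⌋ = $17,039 → take SL $17,039. Book value $30,039.
Year 10 (final): $30,039 − $13,000 = $17,039. Book value $13,000.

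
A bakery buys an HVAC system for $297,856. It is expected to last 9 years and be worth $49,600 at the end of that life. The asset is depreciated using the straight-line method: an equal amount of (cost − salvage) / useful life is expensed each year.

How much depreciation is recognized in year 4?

Depreciable base = $297,856 − $49,600 = $248,256.
Annual expense = $248,256 / 9 = $27,584.

$27,584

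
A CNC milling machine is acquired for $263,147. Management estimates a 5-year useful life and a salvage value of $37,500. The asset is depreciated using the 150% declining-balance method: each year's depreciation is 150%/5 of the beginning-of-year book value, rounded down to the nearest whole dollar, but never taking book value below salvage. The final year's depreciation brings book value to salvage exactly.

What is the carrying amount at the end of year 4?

$63,183

Depreciable base = $263,147 − $37,500 = $225,647.
Year 1: ⌊$263,147 × 150%/5⌋ = $78,944. Book value $184,203.
Year 2: ⌊$184,203 × 150%/5⌋ = $55,260. Book value $128,943.
Year 3: ⌊$128,943 × 150%/5⌋ = $38,682. Book value $90,261.
Year 4: ⌊$90,261 × 150%/5⌋ = $27,078. Book value $63,183.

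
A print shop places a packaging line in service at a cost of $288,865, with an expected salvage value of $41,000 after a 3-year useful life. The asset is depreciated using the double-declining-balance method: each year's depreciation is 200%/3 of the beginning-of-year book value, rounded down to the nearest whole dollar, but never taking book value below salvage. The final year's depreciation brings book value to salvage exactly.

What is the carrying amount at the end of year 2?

Depreciable base = $288,865 − $41,000 = $247,865.
Year 1: ⌊$288,865 × 200%/3⌋ = $192,576. Book value $96,289.
Year 2: ⌊$96,289 × 200%/3⌋ = $64,192, capped at $55,289. Book value $41,000.

$41,000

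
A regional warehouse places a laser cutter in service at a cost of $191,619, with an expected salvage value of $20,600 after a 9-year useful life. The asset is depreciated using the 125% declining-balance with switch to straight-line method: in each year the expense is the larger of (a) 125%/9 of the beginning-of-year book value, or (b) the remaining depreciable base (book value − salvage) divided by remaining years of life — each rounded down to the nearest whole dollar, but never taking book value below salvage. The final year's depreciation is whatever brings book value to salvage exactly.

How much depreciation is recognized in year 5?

$16,952

Depreciable base = $191,619 − $20,600 = $171,019.
Year 1: DB = ⌊$191,619 × 125%/9⌋ = $26,613; SL = ⌊$171,019/9⌋ = $19,002 → take DB $26,613. Book value $165,006.
Year 2: DB = ⌊$165,006 × 125%/9⌋ = $22,917; SL = ⌊$144,406/8⌋ = $18,050 → take DB $22,917. Book value $142,089.
Year 3: DB = ⌊$142,089 × 125%/9⌋ = $19,734; SL = ⌊$121,489/7⌋ = $17,355 → take DB $19,734. Book value $122,355.
Year 4: DB = ⌊$122,355 × 125%/9⌋ = $16,993; SL = ⌊$101,755/6⌋ = $16,959 → take DB $16,993. Book value $105,362.
Year 5: DB = ⌊$105,362 × 125%/9⌋ = $14,633; SL = ⌊$84,762/5⌋ = $16,952 → take SL $16,952. Book value $88,410.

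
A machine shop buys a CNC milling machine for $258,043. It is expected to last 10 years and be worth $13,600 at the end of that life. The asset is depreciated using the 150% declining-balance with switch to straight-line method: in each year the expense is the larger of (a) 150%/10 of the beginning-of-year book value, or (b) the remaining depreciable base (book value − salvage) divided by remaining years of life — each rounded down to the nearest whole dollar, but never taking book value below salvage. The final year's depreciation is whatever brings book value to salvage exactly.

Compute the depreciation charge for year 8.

Depreciable base = $258,043 − $13,600 = $244,443.
Year 1: DB = ⌊$258,043 × 150%/10⌋ = $38,706; SL = ⌊$244,443/10⌋ = $24,444 → take DB $38,706. Book value $219,337.
Year 2: DB = ⌊$219,337 × 150%/10⌋ = $32,900; SL = ⌊$205,737/9⌋ = $22,859 → take DB $32,900. Book value $186,437.
Year 3: DB = ⌊$186,437 × 150%/10⌋ = $27,965; SL = ⌊$172,837/8⌋ = $21,604 → take DB $27,965. Book value $158,472.
Year 4: DB = ⌊$158,472 × 150%/10⌋ = $23,770; SL = ⌊$144,872/7⌋ = $20,696 → take DB $23,770. Book value $134,702.
Year 5: DB = ⌊$134,702 × 150%/10⌋ = $20,205; SL = ⌊$121,102/6⌋ = $20,183 → take DB $20,205. Book value $114,497.
Year 6: DB = ⌊$114,497 × 150%/10⌋ = $17,174; SL = ⌊$100,897/5⌋ = $20,179 → take SL $20,179. Book value $94,318.
Year 7: DB = ⌊$94,318 × 150%/10⌋ = $14,147; SL = ⌊$80,718/4⌋ = $20,179 → take SL $20,179. Book value $74,139.
Year 8: DB = ⌊$74,139 × 150%/10⌋ = $11,120; SL = ⌊$60,539/3⌋ = $20,179 → take SL $20,179. Book value $53,960.

$20,179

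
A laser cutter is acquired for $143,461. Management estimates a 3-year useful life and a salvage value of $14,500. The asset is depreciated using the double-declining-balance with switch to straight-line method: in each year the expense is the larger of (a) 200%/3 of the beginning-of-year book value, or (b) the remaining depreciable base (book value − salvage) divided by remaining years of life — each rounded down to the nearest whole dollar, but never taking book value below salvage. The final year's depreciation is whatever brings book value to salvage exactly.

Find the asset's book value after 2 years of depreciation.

$15,941

Depreciable base = $143,461 − $14,500 = $128,961.
Year 1: DB = ⌊$143,461 × 200%/3⌋ = $95,640; SL = ⌊$128,961/3⌋ = $42,987 → take DB $95,640. Book value $47,821.
Year 2: DB = ⌊$47,821 × 200%/3⌋ = $31,880; SL = ⌊$33,321/2⌋ = $16,660 → take DB $31,880. Book value $15,941.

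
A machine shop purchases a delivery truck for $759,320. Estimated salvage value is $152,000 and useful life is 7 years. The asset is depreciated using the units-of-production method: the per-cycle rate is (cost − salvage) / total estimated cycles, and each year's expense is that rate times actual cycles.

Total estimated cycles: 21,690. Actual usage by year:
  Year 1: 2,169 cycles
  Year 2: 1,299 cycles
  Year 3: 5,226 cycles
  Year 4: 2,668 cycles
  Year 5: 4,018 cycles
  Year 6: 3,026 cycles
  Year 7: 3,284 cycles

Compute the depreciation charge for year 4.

$74,704

Depreciable base = $759,320 − $152,000 = $607,320.
Rate = $607,320 / 21,690 cycles = $28 per cycle.
Year 1: 2,169 × $28 = $60,732. Book value $698,588.
Year 2: 1,299 × $28 = $36,372. Book value $662,216.
Year 3: 5,226 × $28 = $146,328. Book value $515,888.
Year 4: 2,668 × $28 = $74,704. Book value $441,184.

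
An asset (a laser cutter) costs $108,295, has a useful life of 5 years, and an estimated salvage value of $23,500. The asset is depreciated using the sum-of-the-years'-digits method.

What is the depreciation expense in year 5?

Depreciable base = $108,295 − $23,500 = $84,795.
Sum of the years' digits = 5+4+3+2+1 = 15.
Year 1: $84,795 × 5/15 = $28,265. Book value $80,030.
Year 2: $84,795 × 4/15 = $22,612. Book value $57,418.
Year 3: $84,795 × 3/15 = $16,959. Book value $40,459.
Year 4: $84,795 × 2/15 = $11,306. Book value $29,153.
Year 5: $84,795 × 1/15 = $5,653. Book value $23,500.

$5,653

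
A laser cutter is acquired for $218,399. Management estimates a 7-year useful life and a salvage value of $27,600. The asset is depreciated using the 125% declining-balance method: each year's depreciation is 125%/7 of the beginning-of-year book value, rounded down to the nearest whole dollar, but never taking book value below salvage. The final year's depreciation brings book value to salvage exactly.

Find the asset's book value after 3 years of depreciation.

$121,050

Depreciable base = $218,399 − $27,600 = $190,799.
Year 1: ⌊$218,399 × 125%/7⌋ = $38,999. Book value $179,400.
Year 2: ⌊$179,400 × 125%/7⌋ = $32,035. Book value $147,365.
Year 3: ⌊$147,365 × 125%/7⌋ = $26,315. Book value $121,050.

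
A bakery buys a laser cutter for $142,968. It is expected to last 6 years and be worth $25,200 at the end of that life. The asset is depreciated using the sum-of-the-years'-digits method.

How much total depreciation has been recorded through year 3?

Depreciable base = $142,968 − $25,200 = $117,768.
Sum of the years' digits = 6+5+4+3+2+1 = 21.
Year 1: $117,768 × 6/21 = $33,648. Book value $109,320.
Year 2: $117,768 × 5/21 = $28,040. Book value $81,280.
Year 3: $117,768 × 4/21 = $22,432. Book value $58,848.
Accumulated through year 3 = $142,968 − $58,848 = $84,120.

$84,120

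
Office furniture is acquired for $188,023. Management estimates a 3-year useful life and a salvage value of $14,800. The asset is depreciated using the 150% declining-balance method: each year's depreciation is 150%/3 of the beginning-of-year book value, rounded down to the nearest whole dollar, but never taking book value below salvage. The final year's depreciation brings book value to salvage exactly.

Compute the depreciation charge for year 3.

$32,206

Depreciable base = $188,023 − $14,800 = $173,223.
Year 1: ⌊$188,023 × 150%/3⌋ = $94,011. Book value $94,012.
Year 2: ⌊$94,012 × 150%/3⌋ = $47,006. Book value $47,006.
Year 3 (final): $47,006 − $14,800 = $32,206. Book value $14,800.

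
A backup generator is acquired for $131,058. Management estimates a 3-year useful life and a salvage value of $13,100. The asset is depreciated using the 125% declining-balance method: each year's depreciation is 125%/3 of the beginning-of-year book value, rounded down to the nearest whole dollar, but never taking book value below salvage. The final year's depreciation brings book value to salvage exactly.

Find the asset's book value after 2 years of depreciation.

Depreciable base = $131,058 − $13,100 = $117,958.
Year 1: ⌊$131,058 × 125%/3⌋ = $54,607. Book value $76,451.
Year 2: ⌊$76,451 × 125%/3⌋ = $31,854. Book value $44,597.

$44,597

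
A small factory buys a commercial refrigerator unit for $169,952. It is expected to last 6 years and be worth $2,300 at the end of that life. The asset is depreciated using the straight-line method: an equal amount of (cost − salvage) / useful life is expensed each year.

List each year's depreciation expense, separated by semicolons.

Depreciable base = $169,952 − $2,300 = $167,652.
Annual expense = $167,652 / 6 = $27,942.
End of year 1: book value $142,010.
End of year 2: book value $114,068.
End of year 3: book value $86,126.
End of year 4: book value $58,184.
End of year 5: book value $30,242.
End of year 6: book value $2,300.

$27,942; $27,942; $27,942; $27,942; $27,942; $27,942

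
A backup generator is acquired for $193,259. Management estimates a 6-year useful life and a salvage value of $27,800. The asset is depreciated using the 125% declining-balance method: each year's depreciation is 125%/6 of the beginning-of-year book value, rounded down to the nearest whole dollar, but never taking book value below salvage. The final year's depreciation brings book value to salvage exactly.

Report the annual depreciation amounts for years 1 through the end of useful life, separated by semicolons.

$40,262; $31,874; $25,233; $19,977; $15,815; $32,298

Depreciable base = $193,259 − $27,800 = $165,459.
Year 1: ⌊$193,259 × 125%/6⌋ = $40,262. Book value $152,997.
Year 2: ⌊$152,997 × 125%/6⌋ = $31,874. Book value $121,123.
Year 3: ⌊$121,123 × 125%/6⌋ = $25,233. Book value $95,890.
Year 4: ⌊$95,890 × 125%/6⌋ = $19,977. Book value $75,913.
Year 5: ⌊$75,913 × 125%/6⌋ = $15,815. Book value $60,098.
Year 6 (final): $60,098 − $27,800 = $32,298. Book value $27,800.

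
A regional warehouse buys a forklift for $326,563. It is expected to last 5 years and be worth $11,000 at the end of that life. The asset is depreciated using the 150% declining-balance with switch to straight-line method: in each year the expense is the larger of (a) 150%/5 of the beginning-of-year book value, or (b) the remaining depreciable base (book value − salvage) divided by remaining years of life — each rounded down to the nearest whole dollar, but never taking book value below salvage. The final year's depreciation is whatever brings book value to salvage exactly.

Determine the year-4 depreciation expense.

$49,672

Depreciable base = $326,563 − $11,000 = $315,563.
Year 1: DB = ⌊$326,563 × 150%/5⌋ = $97,968; SL = ⌊$315,563/5⌋ = $63,112 → take DB $97,968. Book value $228,595.
Year 2: DB = ⌊$228,595 × 150%/5⌋ = $68,578; SL = ⌊$217,595/4⌋ = $54,398 → take DB $68,578. Book value $160,017.
Year 3: DB = ⌊$160,017 × 150%/5⌋ = $48,005; SL = ⌊$149,017/3⌋ = $49,672 → take SL $49,672. Book value $110,345.
Year 4: DB = ⌊$110,345 × 150%/5⌋ = $33,103; SL = ⌊$99,345/2⌋ = $49,672 → take SL $49,672. Book value $60,673.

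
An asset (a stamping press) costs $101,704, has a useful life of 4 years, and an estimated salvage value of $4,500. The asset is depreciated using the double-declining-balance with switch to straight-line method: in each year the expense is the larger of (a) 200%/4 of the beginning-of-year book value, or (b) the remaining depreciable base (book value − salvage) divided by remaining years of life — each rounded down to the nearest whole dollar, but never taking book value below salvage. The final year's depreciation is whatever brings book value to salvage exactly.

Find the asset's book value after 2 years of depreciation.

Depreciable base = $101,704 − $4,500 = $97,204.
Year 1: DB = ⌊$101,704 × 200%/4⌋ = $50,852; SL = ⌊$97,204/4⌋ = $24,301 → take DB $50,852. Book value $50,852.
Year 2: DB = ⌊$50,852 × 200%/4⌋ = $25,426; SL = ⌊$46,352/3⌋ = $15,450 → take DB $25,426. Book value $25,426.

$25,426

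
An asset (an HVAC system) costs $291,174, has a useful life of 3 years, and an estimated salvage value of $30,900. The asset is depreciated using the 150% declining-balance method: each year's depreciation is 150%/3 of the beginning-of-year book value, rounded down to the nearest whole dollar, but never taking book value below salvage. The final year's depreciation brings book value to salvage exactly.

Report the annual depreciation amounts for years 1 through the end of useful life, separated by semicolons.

$145,587; $72,793; $41,894

Depreciable base = $291,174 − $30,900 = $260,274.
Year 1: ⌊$291,174 × 150%/3⌋ = $145,587. Book value $145,587.
Year 2: ⌊$145,587 × 150%/3⌋ = $72,793. Book value $72,794.
Year 3 (final): $72,794 − $30,900 = $41,894. Book value $30,900.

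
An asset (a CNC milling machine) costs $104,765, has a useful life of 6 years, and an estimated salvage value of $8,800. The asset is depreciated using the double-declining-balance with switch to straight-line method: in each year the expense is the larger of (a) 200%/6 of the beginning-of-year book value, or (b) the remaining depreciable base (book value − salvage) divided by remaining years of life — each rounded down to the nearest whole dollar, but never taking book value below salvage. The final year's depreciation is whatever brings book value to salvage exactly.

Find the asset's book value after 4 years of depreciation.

$20,695

Depreciable base = $104,765 − $8,800 = $95,965.
Year 1: DB = ⌊$104,765 × 200%/6⌋ = $34,921; SL = ⌊$95,965/6⌋ = $15,994 → take DB $34,921. Book value $69,844.
Year 2: DB = ⌊$69,844 × 200%/6⌋ = $23,281; SL = ⌊$61,044/5⌋ = $12,208 → take DB $23,281. Book value $46,563.
Year 3: DB = ⌊$46,563 × 200%/6⌋ = $15,521; SL = ⌊$37,763/4⌋ = $9,440 → take DB $15,521. Book value $31,042.
Year 4: DB = ⌊$31,042 × 200%/6⌋ = $10,347; SL = ⌊$22,242/3⌋ = $7,414 → take DB $10,347. Book value $20,695.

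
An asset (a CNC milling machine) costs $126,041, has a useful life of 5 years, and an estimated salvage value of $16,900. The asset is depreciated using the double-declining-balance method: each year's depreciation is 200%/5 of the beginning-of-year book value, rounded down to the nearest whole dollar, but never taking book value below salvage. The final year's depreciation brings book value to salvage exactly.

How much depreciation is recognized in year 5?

$0

Depreciable base = $126,041 − $16,900 = $109,141.
Year 1: ⌊$126,041 × 200%/5⌋ = $50,416. Book value $75,625.
Year 2: ⌊$75,625 × 200%/5⌋ = $30,250. Book value $45,375.
Year 3: ⌊$45,375 × 200%/5⌋ = $18,150. Book value $27,225.
Year 4: ⌊$27,225 × 200%/5⌋ = $10,890, capped at $10,325. Book value $16,900.
Year 5 (final): $16,900 − $16,900 = $0. Book value $16,900.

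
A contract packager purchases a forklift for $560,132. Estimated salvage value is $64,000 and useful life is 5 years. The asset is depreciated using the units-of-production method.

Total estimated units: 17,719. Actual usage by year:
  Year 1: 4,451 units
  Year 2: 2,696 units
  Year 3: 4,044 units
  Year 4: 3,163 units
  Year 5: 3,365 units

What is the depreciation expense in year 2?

$75,488

Depreciable base = $560,132 − $64,000 = $496,132.
Rate = $496,132 / 17,719 units = $28 per unit.
Year 1: 4,451 × $28 = $124,628. Book value $435,504.
Year 2: 2,696 × $28 = $75,488. Book value $360,016.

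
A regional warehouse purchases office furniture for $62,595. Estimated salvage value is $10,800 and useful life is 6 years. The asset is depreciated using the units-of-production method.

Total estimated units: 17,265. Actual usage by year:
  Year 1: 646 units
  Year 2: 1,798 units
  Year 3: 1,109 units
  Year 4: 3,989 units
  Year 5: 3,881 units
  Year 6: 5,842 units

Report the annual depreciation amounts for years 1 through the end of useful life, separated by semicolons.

$1,938; $5,394; $3,327; $11,967; $11,643; $17,526

Depreciable base = $62,595 − $10,800 = $51,795.
Rate = $51,795 / 17,265 units = $3 per unit.
Year 1: 646 × $3 = $1,938. Book value $60,657.
Year 2: 1,798 × $3 = $5,394. Book value $55,263.
Year 3: 1,109 × $3 = $3,327. Book value $51,936.
Year 4: 3,989 × $3 = $11,967. Book value $39,969.
Year 5: 3,881 × $3 = $11,643. Book value $28,326.
Year 6: 5,842 × $3 = $17,526. Book value $10,800.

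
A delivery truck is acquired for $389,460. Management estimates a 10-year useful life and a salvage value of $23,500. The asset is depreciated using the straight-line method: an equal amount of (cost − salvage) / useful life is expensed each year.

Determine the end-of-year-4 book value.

Depreciable base = $389,460 − $23,500 = $365,960.
Annual expense = $365,960 / 10 = $36,596.
End of year 1: book value $352,864.
End of year 2: book value $316,268.
End of year 3: book value $279,672.
End of year 4: book value $243,076.

$243,076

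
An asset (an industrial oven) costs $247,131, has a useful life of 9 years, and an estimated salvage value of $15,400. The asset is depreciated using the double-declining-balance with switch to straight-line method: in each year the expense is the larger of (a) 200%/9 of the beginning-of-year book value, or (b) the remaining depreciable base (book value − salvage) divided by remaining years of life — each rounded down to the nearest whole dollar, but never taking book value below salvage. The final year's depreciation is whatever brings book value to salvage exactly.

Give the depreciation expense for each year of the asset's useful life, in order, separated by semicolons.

Depreciable base = $247,131 − $15,400 = $231,731.
Year 1: DB = ⌊$247,131 × 200%/9⌋ = $54,918; SL = ⌊$231,731/9⌋ = $25,747 → take DB $54,918. Book value $192,213.
Year 2: DB = ⌊$192,213 × 200%/9⌋ = $42,714; SL = ⌊$176,813/8⌋ = $22,101 → take DB $42,714. Book value $149,499.
Year 3: DB = ⌊$149,499 × 200%/9⌋ = $33,222; SL = ⌊$134,099/7⌋ = $19,157 → take DB $33,222. Book value $116,277.
Year 4: DB = ⌊$116,277 × 200%/9⌋ = $25,839; SL = ⌊$100,877/6⌋ = $16,812 → take DB $25,839. Book value $90,438.
Year 5: DB = ⌊$90,438 × 200%/9⌋ = $20,097; SL = ⌊$75,038/5⌋ = $15,007 → take DB $20,097. Book value $70,341.
Year 6: DB = ⌊$70,341 × 200%/9⌋ = $15,631; SL = ⌊$54,941/4⌋ = $13,735 → take DB $15,631. Book value $54,710.
Year 7: DB = ⌊$54,710 × 200%/9⌋ = $12,157; SL = ⌊$39,310/3⌋ = $13,103 → take SL $13,103. Book value $41,607.
Year 8: DB = ⌊$41,607 × 200%/9⌋ = $9,246; SL = ⌊$26,207/2⌋ = $13,103 → take SL $13,103. Book value $28,504.
Year 9 (final): $28,504 − $15,400 = $13,104. Book value $15,400.

$54,918; $42,714; $33,222; $25,839; $20,097; $15,631; $13,103; $13,103; $13,104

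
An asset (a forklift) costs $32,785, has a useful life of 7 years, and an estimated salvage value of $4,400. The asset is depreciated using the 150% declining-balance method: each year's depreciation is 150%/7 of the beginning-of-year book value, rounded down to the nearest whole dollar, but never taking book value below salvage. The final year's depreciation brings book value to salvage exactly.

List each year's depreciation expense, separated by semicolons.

$7,025; $5,520; $4,337; $3,407; $2,677; $2,104; $3,315

Depreciable base = $32,785 − $4,400 = $28,385.
Year 1: ⌊$32,785 × 150%/7⌋ = $7,025. Book value $25,760.
Year 2: ⌊$25,760 × 150%/7⌋ = $5,520. Book value $20,240.
Year 3: ⌊$20,240 × 150%/7⌋ = $4,337. Book value $15,903.
Year 4: ⌊$15,903 × 150%/7⌋ = $3,407. Book value $12,496.
Year 5: ⌊$12,496 × 150%/7⌋ = $2,677. Book value $9,819.
Year 6: ⌊$9,819 × 150%/7⌋ = $2,104. Book value $7,715.
Year 7 (final): $7,715 − $4,400 = $3,315. Book value $4,400.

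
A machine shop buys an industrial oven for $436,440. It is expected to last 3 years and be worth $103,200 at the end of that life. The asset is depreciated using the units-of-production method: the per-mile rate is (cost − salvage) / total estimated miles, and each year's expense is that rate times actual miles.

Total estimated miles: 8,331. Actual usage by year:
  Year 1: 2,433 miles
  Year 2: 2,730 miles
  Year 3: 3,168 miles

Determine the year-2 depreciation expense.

$109,200

Depreciable base = $436,440 − $103,200 = $333,240.
Rate = $333,240 / 8,331 miles = $40 per mile.
Year 1: 2,433 × $40 = $97,320. Book value $339,120.
Year 2: 2,730 × $40 = $109,200. Book value $229,920.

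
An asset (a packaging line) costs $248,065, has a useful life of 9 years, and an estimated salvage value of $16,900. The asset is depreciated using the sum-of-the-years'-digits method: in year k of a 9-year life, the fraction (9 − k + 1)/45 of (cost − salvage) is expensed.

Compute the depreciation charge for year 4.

Depreciable base = $248,065 − $16,900 = $231,165.
Sum of the years' digits = 9+8+7+6+5+4+3+2+1 = 45.
Year 1: $231,165 × 9/45 = $46,233. Book value $201,832.
Year 2: $231,165 × 8/45 = $41,096. Book value $160,736.
Year 3: $231,165 × 7/45 = $35,959. Book value $124,777.
Year 4: $231,165 × 6/45 = $30,822. Book value $93,955.

$30,822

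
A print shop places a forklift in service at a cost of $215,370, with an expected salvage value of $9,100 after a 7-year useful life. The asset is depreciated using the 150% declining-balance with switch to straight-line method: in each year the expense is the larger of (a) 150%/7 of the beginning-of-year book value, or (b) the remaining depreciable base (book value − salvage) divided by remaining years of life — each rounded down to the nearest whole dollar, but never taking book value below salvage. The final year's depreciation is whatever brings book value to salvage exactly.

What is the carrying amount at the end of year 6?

Depreciable base = $215,370 − $9,100 = $206,270.
Year 1: DB = ⌊$215,370 × 150%/7⌋ = $46,150; SL = ⌊$206,270/7⌋ = $29,467 → take DB $46,150. Book value $169,220.
Year 2: DB = ⌊$169,220 × 150%/7⌋ = $36,261; SL = ⌊$160,120/6⌋ = $26,686 → take DB $36,261. Book value $132,959.
Year 3: DB = ⌊$132,959 × 150%/7⌋ = $28,491; SL = ⌊$123,859/5⌋ = $24,771 → take DB $28,491. Book value $104,468.
Year 4: DB = ⌊$104,468 × 150%/7⌋ = $22,386; SL = ⌊$95,368/4⌋ = $23,842 → take SL $23,842. Book value $80,626.
Year 5: DB = ⌊$80,626 × 150%/7⌋ = $17,277; SL = ⌊$71,526/3⌋ = $23,842 → take SL $23,842. Book value $56,784.
Year 6: DB = ⌊$56,784 × 150%/7⌋ = $12,168; SL = ⌊$47,684/2⌋ = $23,842 → take SL $23,842. Book value $32,942.

$32,942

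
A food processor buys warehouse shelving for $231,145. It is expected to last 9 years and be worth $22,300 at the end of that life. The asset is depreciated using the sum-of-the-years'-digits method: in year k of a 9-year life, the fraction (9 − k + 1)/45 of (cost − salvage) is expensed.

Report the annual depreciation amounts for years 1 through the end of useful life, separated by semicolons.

$41,769; $37,128; $32,487; $27,846; $23,205; $18,564; $13,923; $9,282; $4,641

Depreciable base = $231,145 − $22,300 = $208,845.
Sum of the years' digits = 9+8+7+6+5+4+3+2+1 = 45.
Year 1: $208,845 × 9/45 = $41,769. Book value $189,376.
Year 2: $208,845 × 8/45 = $37,128. Book value $152,248.
Year 3: $208,845 × 7/45 = $32,487. Book value $119,761.
Year 4: $208,845 × 6/45 = $27,846. Book value $91,915.
Year 5: $208,845 × 5/45 = $23,205. Book value $68,710.
Year 6: $208,845 × 4/45 = $18,564. Book value $50,146.
Year 7: $208,845 × 3/45 = $13,923. Book value $36,223.
Year 8: $208,845 × 2/45 = $9,282. Book value $26,941.
Year 9: $208,845 × 1/45 = $4,641. Book value $22,300.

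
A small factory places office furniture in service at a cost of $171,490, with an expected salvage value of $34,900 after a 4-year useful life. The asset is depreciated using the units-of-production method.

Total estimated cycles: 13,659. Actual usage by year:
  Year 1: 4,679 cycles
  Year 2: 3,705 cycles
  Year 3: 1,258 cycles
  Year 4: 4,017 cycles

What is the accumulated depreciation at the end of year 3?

$96,420

Depreciable base = $171,490 − $34,900 = $136,590.
Rate = $136,590 / 13,659 cycles = $10 per cycle.
Year 1: 4,679 × $10 = $46,790. Book value $124,700.
Year 2: 3,705 × $10 = $37,050. Book value $87,650.
Year 3: 1,258 × $10 = $12,580. Book value $75,070.
Accumulated through year 3 = $171,490 − $75,070 = $96,420.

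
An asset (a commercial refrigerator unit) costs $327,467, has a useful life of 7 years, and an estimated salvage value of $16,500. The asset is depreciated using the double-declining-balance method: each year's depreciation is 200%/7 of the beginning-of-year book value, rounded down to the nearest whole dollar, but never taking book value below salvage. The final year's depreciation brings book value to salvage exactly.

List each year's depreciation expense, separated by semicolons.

$93,562; $66,830; $47,735; $34,097; $24,355; $17,396; $26,992

Depreciable base = $327,467 − $16,500 = $310,967.
Year 1: ⌊$327,467 × 200%/7⌋ = $93,562. Book value $233,905.
Year 2: ⌊$233,905 × 200%/7⌋ = $66,830. Book value $167,075.
Year 3: ⌊$167,075 × 200%/7⌋ = $47,735. Book value $119,340.
Year 4: ⌊$119,340 × 200%/7⌋ = $34,097. Book value $85,243.
Year 5: ⌊$85,243 × 200%/7⌋ = $24,355. Book value $60,888.
Year 6: ⌊$60,888 × 200%/7⌋ = $17,396. Book value $43,492.
Year 7 (final): $43,492 − $16,500 = $26,992. Book value $16,500.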